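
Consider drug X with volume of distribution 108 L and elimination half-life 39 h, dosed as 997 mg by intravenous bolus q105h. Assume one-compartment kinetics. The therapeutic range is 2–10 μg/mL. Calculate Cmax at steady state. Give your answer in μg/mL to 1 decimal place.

10.9 μg/mL

k = ln2/t½ = ln2/39 ≈ 0.017773 h⁻¹; fraction remaining f = e^(−kτ) = e^(−0.017773×105) ≈ 0.1547.
At steady state, accumulation factor R = 1/(1 − e^(−kτ)) ≈ 1.1830.
Single-dose peak C₀ = D/Vd = 997/108 ≈ 9.231 μg/mL.
Cmax,ss = C₀/(1 − f) ≈ 9.231/0.8453 ≈ 10.920 μg/mL.
Peak 10.9 μg/mL vs MTC 10 μg/mL: exceeds toxic threshold.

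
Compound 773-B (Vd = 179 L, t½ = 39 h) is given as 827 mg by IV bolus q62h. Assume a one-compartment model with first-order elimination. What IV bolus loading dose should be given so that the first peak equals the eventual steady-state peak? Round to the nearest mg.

f = (1/2)^(62/39) ≈ 0.332230; accumulation ratio R = 1/(1−f) ≈ 1.49752.
Loading dose to hit Cmax,ss on first dose: D_load = D_maint·R ≈ 827 × 1.49752 ≈ 1238.45 mg.

1238 mg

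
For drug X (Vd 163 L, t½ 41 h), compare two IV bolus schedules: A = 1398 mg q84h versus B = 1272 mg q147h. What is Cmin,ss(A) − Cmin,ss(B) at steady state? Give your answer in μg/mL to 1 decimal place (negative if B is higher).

Regimen A: f = (1/2)^(84/41) ≈ 0.2417; Cmin,ss = (1398/163)·f/(1−f) ≈ 2.734 μg/mL.
Regimen B: f = (1/2)^(147/41) ≈ 0.0833; Cmin,ss = (1272/163)·f/(1−f) ≈ 0.709 μg/mL.
Difference ≈ 2.734 − 0.709 ≈ 2.025 μg/mL.

2.0 μg/mL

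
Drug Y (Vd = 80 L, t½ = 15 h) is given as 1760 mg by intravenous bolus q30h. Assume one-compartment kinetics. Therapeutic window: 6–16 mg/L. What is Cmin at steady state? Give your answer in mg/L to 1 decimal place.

τ = 30 h = 2 half-lives, so f = (1/2)^2 = 0.25.
At steady state, R = 1/(1 − 0.25) = 4/3.
Single-dose peak C₀ = D/Vd = 1760/80 = 22 mg/L.
Steady-state peak Cmax,ss = C₀·R = 22 × 4/3 ≈ 29.333 mg/L.
Steady-state trough Cmin,ss = Cmax,ss·f ≈ 29.333 × 0.25 ≈ 7.333 mg/L.
Trough 7.3 mg/L vs MEC 6 mg/L: adequate.

7.3 mg/L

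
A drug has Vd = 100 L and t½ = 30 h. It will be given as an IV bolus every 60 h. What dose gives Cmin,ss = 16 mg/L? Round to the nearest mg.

4800 mg

τ/t½ = 60/30 ≈ 2, so f = (1/2)^(60/30) ≈ 0.250000.
Cmin,ss = (D/Vd)·f/(1−f), so D = Cmin,ss·Vd·(1−f)/f.
D = 16 × 100 × (1−f)/f ≈ 16 × 100 × 3.00000 ≈ 4800.00 mg.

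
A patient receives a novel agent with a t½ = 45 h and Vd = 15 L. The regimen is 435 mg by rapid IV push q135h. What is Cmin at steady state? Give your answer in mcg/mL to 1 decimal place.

4.1 mcg/mL

The dosing interval is 3 half-lives, so f = 2^(−3) = 0.125.
At steady state, R = 1/(1 − 0.125) = 8/7.
Single-dose peak C₀ = D/Vd = 435/15 = 29 mcg/mL.
Steady-state peak Cmax,ss = C₀·R = 29 × 8/7 ≈ 33.143 mcg/mL.
Steady-state trough Cmin,ss = Cmax,ss·f ≈ 33.143 × 0.125 ≈ 4.143 mcg/mL.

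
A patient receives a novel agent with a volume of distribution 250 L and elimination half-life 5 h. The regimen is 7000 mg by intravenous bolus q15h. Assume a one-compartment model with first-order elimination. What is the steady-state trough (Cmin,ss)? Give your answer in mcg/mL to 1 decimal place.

The dosing interval is 3 half-lives, so f = 2^(−3) = 0.125.
Accumulation ratio R = 1/(1 − f) = 1/0.875 = 8/7.
Single-dose peak C₀ = D/Vd = 7000/250 = 28 mcg/mL.
Steady-state peak Cmax,ss = C₀·R = 28 × 8/7 ≈ 32.000 mcg/mL.
Steady-state trough Cmin,ss = Cmax,ss·f ≈ 32.000 × 0.125 ≈ 4.000 mcg/mL.

4.0 mcg/mL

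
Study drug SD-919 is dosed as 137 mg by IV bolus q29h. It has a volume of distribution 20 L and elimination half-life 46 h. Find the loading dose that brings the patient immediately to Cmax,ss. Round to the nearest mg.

f = (1/2)^(29/46) ≈ 0.645982; accumulation ratio R = 1/(1−f) ≈ 2.82472.
Loading dose to hit Cmax,ss on first dose: D_load = D_maint·R ≈ 137 × 2.82472 ≈ 386.99 mg.

387 mg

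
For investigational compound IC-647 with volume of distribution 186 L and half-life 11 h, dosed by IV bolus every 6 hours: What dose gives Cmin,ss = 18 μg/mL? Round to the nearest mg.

τ/t½ = 6/11 ≈ 0.54545, so f = (1/2)^(6/11) ≈ 0.685175.
Cmin,ss = (D/Vd)·f/(1−f), so D = Cmin,ss·Vd·(1−f)/f.
D = 18 × 186 × (1−f)/f ≈ 18 × 186 × 0.45948 ≈ 1538.34 mg.

1538 mg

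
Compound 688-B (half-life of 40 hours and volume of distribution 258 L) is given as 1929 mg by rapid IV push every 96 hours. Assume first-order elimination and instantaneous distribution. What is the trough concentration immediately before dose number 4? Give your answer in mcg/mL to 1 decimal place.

1.7 mcg/mL

f = (1/2)^(τ/t½) = (1/2)^(96/40) ≈ 0.1895.
C₀ = D/Vd = 1929/258 ≈ 7.477 mcg/mL.
Before the 4th dose, 3 doses have been given. Superposition: Cmin = C₀·(f + f² + … + f^3).
≈ 7.477 × (0.1895 + 0.0359 + 0.0068) ≈ 7.477 × 0.2322 ≈ 1.736 mcg/mL.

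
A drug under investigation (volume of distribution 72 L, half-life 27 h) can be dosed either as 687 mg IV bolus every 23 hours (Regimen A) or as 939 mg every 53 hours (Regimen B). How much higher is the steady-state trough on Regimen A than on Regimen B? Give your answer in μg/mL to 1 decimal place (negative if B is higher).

Regimen A: f = (1/2)^(23/27) ≈ 0.5541; Cmin,ss = (687/72)·f/(1−f) ≈ 11.857 μg/mL.
Regimen B: f = (1/2)^(53/27) ≈ 0.2565; Cmin,ss = (939/72)·f/(1−f) ≈ 4.499 μg/mL.
Difference ≈ 11.857 − 4.499 ≈ 7.358 μg/mL.

7.4 μg/mL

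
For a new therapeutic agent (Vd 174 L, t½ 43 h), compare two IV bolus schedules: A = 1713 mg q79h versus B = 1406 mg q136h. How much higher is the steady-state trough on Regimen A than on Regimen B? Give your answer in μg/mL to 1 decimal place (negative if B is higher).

Regimen A: f = (1/2)^(79/43) ≈ 0.2799; Cmin,ss = (1713/174)·f/(1−f) ≈ 3.827 μg/mL.
Regimen B: f = (1/2)^(136/43) ≈ 0.1117; Cmin,ss = (1406/174)·f/(1−f) ≈ 1.016 μg/mL.
Difference ≈ 3.827 − 1.016 ≈ 2.811 μg/mL.

2.8 μg/mL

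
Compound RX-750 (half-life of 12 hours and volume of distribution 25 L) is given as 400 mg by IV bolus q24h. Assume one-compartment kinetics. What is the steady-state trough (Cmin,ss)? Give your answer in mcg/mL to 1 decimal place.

5.3 mcg/mL

τ = 24 h = 2 half-lives, so f = (1/2)^2 = 0.25.
At steady state, R = 1/(1 − 0.25) = 4/3.
Single-dose peak C₀ = D/Vd = 400/25 = 16 mcg/mL.
Steady-state peak Cmax,ss = C₀·R = 16 × 4/3 ≈ 21.333 mcg/mL.
Steady-state trough Cmin,ss = Cmax,ss·f ≈ 21.333 × 0.25 ≈ 5.333 mcg/mL.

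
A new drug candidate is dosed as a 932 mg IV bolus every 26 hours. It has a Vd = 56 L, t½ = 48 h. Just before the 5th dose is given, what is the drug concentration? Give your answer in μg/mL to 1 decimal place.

f = (1/2)^(τ/t½) = (1/2)^(26/48) ≈ 0.6870.
C₀ = D/Vd = 932/56 ≈ 16.643 μg/mL.
Before the 5th dose, 4 doses have been given. Superposition: Cmin = C₀·(f + f² + … + f^4).
≈ 16.643 × (0.6870 + 0.4720 + 0.3242 + 0.2228) ≈ 16.643 × 1.7060 ≈ 28.393 μg/mL.

28.4 μg/mL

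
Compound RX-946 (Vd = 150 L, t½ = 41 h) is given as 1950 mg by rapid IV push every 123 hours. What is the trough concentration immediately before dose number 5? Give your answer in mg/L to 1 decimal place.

1.9 mg/L

f = (1/2)^(τ/t½) = (1/2)^(123/41) ≈ 0.1250.
C₀ = D/Vd = 1950/150 ≈ 13.000 mg/L.
Before the 5th dose, 4 doses have been given. Superposition: Cmin = C₀·(f + f² + … + f^4).
≈ 13.000 × (0.1250 + 0.0156 + 0.0020 + 0.0002) ≈ 13.000 × 0.1428 ≈ 1.856 mg/L.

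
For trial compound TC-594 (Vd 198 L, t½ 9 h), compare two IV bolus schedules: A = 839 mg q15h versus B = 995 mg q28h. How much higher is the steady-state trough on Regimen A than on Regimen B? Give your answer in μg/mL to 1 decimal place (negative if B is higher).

1.3 μg/mL

Regimen A: f = (1/2)^(15/9) ≈ 0.3150; Cmin,ss = (839/198)·f/(1−f) ≈ 1.949 μg/mL.
Regimen B: f = (1/2)^(28/9) ≈ 0.1157; Cmin,ss = (995/198)·f/(1−f) ≈ 0.657 μg/mL.
Difference ≈ 1.949 − 0.657 ≈ 1.292 μg/mL.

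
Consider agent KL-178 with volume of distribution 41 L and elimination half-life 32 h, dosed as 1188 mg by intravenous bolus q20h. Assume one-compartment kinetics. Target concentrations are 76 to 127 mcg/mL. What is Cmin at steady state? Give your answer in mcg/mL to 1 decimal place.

Over one 20-h interval, 20/32 ≈ 0.625 half-lives elapse, leaving f ≈ 0.6484 of each dose.
Accumulation ratio R = 1/(1 − f) ≈ 1/0.3516 ≈ 2.8441.
Each bolus raises the concentration by D/Vd = 1188/41 ≈ 28.976 mcg/mL.
Steady-state peak Cmax,ss = C₀·R ≈ 28.976 × 2.8441 ≈ 82.411 mcg/mL.
One interval later, Cmin,ss = Cmax,ss·e^(−kτ) ≈ 82.411 × 0.6484 ≈ 53.435 mcg/mL.
Trough 53.4 mcg/mL vs MEC 76 mcg/mL: subtherapeutic.

53.4 mcg/mL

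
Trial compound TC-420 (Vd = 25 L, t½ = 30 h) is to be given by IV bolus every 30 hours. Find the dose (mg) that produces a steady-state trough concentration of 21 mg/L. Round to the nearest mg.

τ/t½ = 30/30 ≈ 1, so f = (1/2)^(30/30) ≈ 0.500000.
Cmin,ss = (D/Vd)·f/(1−f), so D = Cmin,ss·Vd·(1−f)/f.
D = 21 × 25 × (1−f)/f ≈ 21 × 25 × 1.00000 ≈ 525.00 mg.

525 mg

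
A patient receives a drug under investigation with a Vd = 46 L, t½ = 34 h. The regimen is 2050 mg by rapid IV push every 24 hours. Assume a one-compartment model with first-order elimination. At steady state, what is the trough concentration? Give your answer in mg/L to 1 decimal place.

Over one 24-h interval, 24/34 ≈ 0.70588 half-lives elapse, leaving f ≈ 0.6131 of each dose.
Accumulation ratio R = 1/(1 − f) ≈ 1/0.3869 ≈ 2.5846.
Each bolus raises the concentration by D/Vd = 2050/46 ≈ 44.565 mg/L.
Cmax,ss = C₀/(1 − f) ≈ 44.565/0.3869 ≈ 115.185 mg/L.
One interval later, Cmin,ss = Cmax,ss·e^(−kτ) ≈ 115.185 × 0.6131 ≈ 70.620 mg/L.

70.6 mg/L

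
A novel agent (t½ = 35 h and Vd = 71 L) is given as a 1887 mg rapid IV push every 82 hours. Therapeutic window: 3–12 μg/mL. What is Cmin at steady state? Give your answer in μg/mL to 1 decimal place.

6.5 μg/mL

τ/t½ = 82/35 ≈ 2.3429, so fraction remaining f = (1/2)^(82/35) ≈ 0.1971.
Each bolus raises the concentration by D/Vd = 1887/71 ≈ 26.577 μg/mL.
Steady-state trough Cmin,ss = C₀·f/(1−f) ≈ 26.577 × 0.1971/0.8029 ≈ 6.524 μg/mL.
Trough 6.5 μg/mL vs MEC 3 μg/mL: adequate.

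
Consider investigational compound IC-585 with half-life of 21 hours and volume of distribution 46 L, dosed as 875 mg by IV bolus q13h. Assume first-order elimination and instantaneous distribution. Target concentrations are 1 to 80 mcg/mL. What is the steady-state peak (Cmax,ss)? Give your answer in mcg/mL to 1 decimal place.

τ/t½ = 13/21 ≈ 0.61905, so fraction remaining f = (1/2)^(13/21) ≈ 0.6511.
At steady state, accumulation factor R = 1/(1 − e^(−kτ)) ≈ 2.8662.
Single-dose peak C₀ = D/Vd = 875/46 ≈ 19.022 mcg/mL.
Cmax,ss = C₀/(1 − f) ≈ 19.022/0.3489 ≈ 54.520 mcg/mL.
Peak 54.5 mcg/mL vs MTC 80 mcg/mL: below toxic threshold.

54.5 mcg/mL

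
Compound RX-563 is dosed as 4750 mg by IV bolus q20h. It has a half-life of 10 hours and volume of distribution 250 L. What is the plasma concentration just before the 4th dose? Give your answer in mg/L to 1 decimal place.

6.2 mg/L

f = (1/2)^(τ/t½) = (1/2)^(20/10) ≈ 0.2500.
C₀ = D/Vd = 4750/250 ≈ 19.000 mg/L.
Before the 4th dose, 3 doses have been given. Superposition: Cmin = C₀·(f + f² + … + f^3).
≈ 19.000 × (0.2500 + 0.0625 + 0.0156) ≈ 19.000 × 0.3281 ≈ 6.234 mg/L.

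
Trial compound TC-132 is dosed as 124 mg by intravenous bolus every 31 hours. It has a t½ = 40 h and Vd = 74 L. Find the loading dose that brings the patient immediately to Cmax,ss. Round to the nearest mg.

298 mg

f = (1/2)^(31/40) ≈ 0.584389; accumulation ratio R = 1/(1−f) ≈ 2.40610.
Loading dose to hit Cmax,ss on first dose: D_load = D_maint·R ≈ 124 × 2.40610 ≈ 298.36 mg.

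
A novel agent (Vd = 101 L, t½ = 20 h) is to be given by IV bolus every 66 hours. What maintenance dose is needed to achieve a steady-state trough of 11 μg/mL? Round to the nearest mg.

τ/t½ = 66/20 ≈ 3.3, so f = (1/2)^(66/20) ≈ 0.101532.
Cmin,ss = (D/Vd)·f/(1−f), so D = Cmin,ss·Vd·(1−f)/f.
D = 11 × 101 × (1−f)/f ≈ 11 × 101 × 8.84911 ≈ 9831.36 mg.

9831 mg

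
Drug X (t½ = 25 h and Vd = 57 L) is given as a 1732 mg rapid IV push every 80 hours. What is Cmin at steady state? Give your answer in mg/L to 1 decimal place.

τ/t½ = 80/25 ≈ 3.2, so fraction remaining f = (1/2)^(80/25) ≈ 0.1088.
Accumulation ratio R = 1/(1 − f) ≈ 1/0.8912 ≈ 1.1221.
Each bolus raises the concentration by D/Vd = 1732/57 ≈ 30.386 mg/L.
Cmax,ss = C₀/(1 − f) ≈ 30.386/0.8912 ≈ 34.096 mg/L.
One interval later, Cmin,ss = Cmax,ss·e^(−kτ) ≈ 34.096 × 0.1088 ≈ 3.710 mg/L.

3.7 mg/L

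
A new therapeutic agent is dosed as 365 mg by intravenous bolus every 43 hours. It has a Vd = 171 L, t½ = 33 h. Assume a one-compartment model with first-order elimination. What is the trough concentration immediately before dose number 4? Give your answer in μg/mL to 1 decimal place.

1.4 μg/mL

f = (1/2)^(τ/t½) = (1/2)^(43/33) ≈ 0.4053.
C₀ = D/Vd = 365/171 ≈ 2.135 μg/mL.
Before the 4th dose, 3 doses have been given. Superposition: Cmin = C₀·(f + f² + … + f^3).
≈ 2.135 × (0.4053 + 0.1643 + 0.0666) ≈ 2.135 × 0.6362 ≈ 1.358 μg/mL.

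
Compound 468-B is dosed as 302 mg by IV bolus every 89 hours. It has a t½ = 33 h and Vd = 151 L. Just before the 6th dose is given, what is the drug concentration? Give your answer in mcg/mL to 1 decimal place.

f = (1/2)^(τ/t½) = (1/2)^(89/33) ≈ 0.1542.
C₀ = D/Vd = 302/151 ≈ 2.000 mcg/mL.
Before the 6th dose, 5 doses have been given. Superposition: Cmin = C₀·(f + f² + … + f^5).
≈ 2.000 × (0.1542 + 0.0238 + 0.0037 + 0.0006 + 0.0001) ≈ 2.000 × 0.1824 ≈ 0.365 mcg/mL.

0.4 mcg/mL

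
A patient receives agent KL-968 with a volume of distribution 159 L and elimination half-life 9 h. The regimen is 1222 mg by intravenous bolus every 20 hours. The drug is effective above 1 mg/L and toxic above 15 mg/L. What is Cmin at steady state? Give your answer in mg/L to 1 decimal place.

Over one 20-h interval, 20/9 ≈ 2.2222 half-lives elapse, leaving f ≈ 0.2143 of each dose.
Each bolus raises the concentration by D/Vd = 1222/159 ≈ 7.686 mg/L.
Steady-state trough Cmin,ss = C₀·f/(1−f) ≈ 7.686 × 0.2143/0.7857 ≈ 2.096 mg/L.
Trough 2.1 mg/L vs MEC 1 mg/L: adequate.

2.1 mg/L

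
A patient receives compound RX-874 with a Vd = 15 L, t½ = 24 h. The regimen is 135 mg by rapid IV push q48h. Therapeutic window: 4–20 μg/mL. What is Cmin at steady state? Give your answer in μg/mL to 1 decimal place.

3.0 μg/mL

The dosing interval is 2 half-lives, so f = 2^(−2) = 0.25.
Accumulation ratio R = 1/(1 − f) = 1/0.75 = 4/3.
Single-dose peak C₀ = D/Vd = 135/15 = 9 μg/mL.
Steady-state peak Cmax,ss = C₀·R = 9 × 4/3 ≈ 12.000 μg/mL.
Steady-state trough Cmin,ss = Cmax,ss·f ≈ 12.000 × 0.25 ≈ 3.000 μg/mL.
Trough 3.0 μg/mL vs MEC 4 μg/mL: subtherapeutic.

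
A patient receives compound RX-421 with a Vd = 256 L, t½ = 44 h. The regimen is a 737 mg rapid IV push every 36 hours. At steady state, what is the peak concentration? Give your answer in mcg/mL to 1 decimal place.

Over one 36-h interval, 36/44 ≈ 0.81818 half-lives elapse, leaving f ≈ 0.5672 of each dose.
At steady state, accumulation factor R = 1/(1 − e^(−kτ)) ≈ 2.3105.
Each bolus raises the concentration by D/Vd = 737/256 ≈ 2.879 mcg/mL.
Steady-state peak Cmax,ss = C₀·R ≈ 2.879 × 2.3105 ≈ 6.652 mcg/mL.

6.7 mcg/mL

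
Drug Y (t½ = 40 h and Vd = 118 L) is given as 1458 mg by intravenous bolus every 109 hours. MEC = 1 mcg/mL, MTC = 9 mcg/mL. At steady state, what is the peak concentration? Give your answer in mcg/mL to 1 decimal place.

14.6 mcg/mL

k = ln2/t½ = ln2/40 ≈ 0.017329 h⁻¹; fraction remaining f = e^(−kτ) = e^(−0.017329×109) ≈ 0.1512.
Accumulation ratio R = 1/(1 − f) ≈ 1/0.8488 ≈ 1.1781.
Single-dose peak C₀ = D/Vd = 1458/118 ≈ 12.356 mcg/mL.
Steady-state peak Cmax,ss = C₀·R ≈ 12.356 × 1.1781 ≈ 14.557 mcg/mL.
Peak 14.6 mcg/mL vs MTC 9 mcg/mL: exceeds toxic threshold.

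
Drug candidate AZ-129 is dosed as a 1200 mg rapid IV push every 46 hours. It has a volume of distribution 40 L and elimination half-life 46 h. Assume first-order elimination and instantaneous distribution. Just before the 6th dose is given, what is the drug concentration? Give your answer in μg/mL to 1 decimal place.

29.1 μg/mL

f = (1/2)^(τ/t½) = (1/2)^(46/46) ≈ 0.5000.
C₀ = D/Vd = 1200/40 ≈ 30.000 μg/mL.
Before the 6th dose, 5 doses have been given. Superposition: Cmin = C₀·(f + f² + … + f^5).
≈ 30.000 × (0.5000 + 0.2500 + 0.1250 + 0.0625 + 0.0313) ≈ 30.000 × 0.9688 ≈ 29.064 μg/mL.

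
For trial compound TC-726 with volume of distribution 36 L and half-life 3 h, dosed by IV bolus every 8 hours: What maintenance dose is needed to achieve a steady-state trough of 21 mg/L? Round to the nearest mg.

τ/t½ = 8/3 ≈ 2.6667, so f = (1/2)^(8/3) ≈ 0.157490.
Cmin,ss = (D/Vd)·f/(1−f), so D = Cmin,ss·Vd·(1−f)/f.
D = 21 × 36 × (1−f)/f ≈ 21 × 36 × 5.34961 ≈ 4044.31 mg.

4044 mg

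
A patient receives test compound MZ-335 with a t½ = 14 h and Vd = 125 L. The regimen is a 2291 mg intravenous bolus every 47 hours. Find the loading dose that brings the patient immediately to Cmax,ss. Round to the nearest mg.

2539 mg

f = (1/2)^(47/14) ≈ 0.097589; accumulation ratio R = 1/(1−f) ≈ 1.10814.
Loading dose to hit Cmax,ss on first dose: D_load = D_maint·R ≈ 2291 × 1.10814 ≈ 2538.75 mg.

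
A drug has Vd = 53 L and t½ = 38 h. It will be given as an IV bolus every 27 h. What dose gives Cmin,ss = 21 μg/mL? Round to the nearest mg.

τ/t½ = 27/38 ≈ 0.71053, so f = (1/2)^(27/38) ≈ 0.611097.
Cmin,ss = (D/Vd)·f/(1−f), so D = Cmin,ss·Vd·(1−f)/f.
D = 21 × 53 × (1−f)/f ≈ 21 × 53 × 0.63640 ≈ 708.31 mg.

708 mg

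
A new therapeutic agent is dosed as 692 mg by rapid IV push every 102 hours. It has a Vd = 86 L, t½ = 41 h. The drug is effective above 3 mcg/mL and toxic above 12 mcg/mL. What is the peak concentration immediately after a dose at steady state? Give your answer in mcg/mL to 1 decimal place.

9.8 mcg/mL

τ/t½ = 102/41 ≈ 2.4878, so fraction remaining f = (1/2)^(102/41) ≈ 0.1783.
Accumulation ratio R = 1/(1 − f) ≈ 1/0.8217 ≈ 1.2170.
Single-dose peak C₀ = D/Vd = 692/86 ≈ 8.047 mcg/mL.
Steady-state peak Cmax,ss = C₀·R ≈ 8.047 × 1.2170 ≈ 9.793 mcg/mL.
Peak 9.8 mcg/mL vs MTC 12 mcg/mL: below toxic threshold.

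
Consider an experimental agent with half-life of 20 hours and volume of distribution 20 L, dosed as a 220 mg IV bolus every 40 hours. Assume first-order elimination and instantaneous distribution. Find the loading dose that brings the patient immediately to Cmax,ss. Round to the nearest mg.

f = (1/2)^(40/20) ≈ 0.250000; accumulation ratio R = 1/(1−f) ≈ 1.33333.
Loading dose to hit Cmax,ss on first dose: D_load = D_maint·R ≈ 220 × 1.33333 ≈ 293.33 mg.

293 mg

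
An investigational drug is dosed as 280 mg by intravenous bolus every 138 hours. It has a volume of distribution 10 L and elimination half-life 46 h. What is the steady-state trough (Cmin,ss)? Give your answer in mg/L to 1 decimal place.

4.0 mg/L

The dosing interval is 3 half-lives, so f = 2^(−3) = 0.125.
At steady state, R = 1/(1 − 0.125) = 8/7.
Single-dose peak C₀ = D/Vd = 280/10 = 28 mg/L.
Steady-state peak Cmax,ss = C₀·R = 28 × 8/7 ≈ 32.000 mg/L.
Steady-state trough Cmin,ss = Cmax,ss·f ≈ 32.000 × 0.125 ≈ 4.000 mg/L.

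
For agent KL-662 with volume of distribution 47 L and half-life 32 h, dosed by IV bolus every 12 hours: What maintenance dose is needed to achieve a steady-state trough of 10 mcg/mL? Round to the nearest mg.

τ/t½ = 12/32 ≈ 0.375, so f = (1/2)^(12/32) ≈ 0.771105.
Cmin,ss = (D/Vd)·f/(1−f), so D = Cmin,ss·Vd·(1−f)/f.
D = 10 × 47 × (1−f)/f ≈ 10 × 47 × 0.29684 ≈ 139.51 mg.

140 mg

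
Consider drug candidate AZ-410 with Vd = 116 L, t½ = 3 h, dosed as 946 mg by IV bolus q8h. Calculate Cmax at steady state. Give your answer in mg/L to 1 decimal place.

9.7 mg/L

Over one 8-h interval, 8/3 ≈ 2.6667 half-lives elapse, leaving f ≈ 0.1575 of each dose.
At steady state, accumulation factor R = 1/(1 − e^(−kτ)) ≈ 1.1869.
Each bolus raises the concentration by D/Vd = 946/116 ≈ 8.155 mg/L.
Steady-state peak Cmax,ss = C₀·R ≈ 8.155 × 1.1869 ≈ 9.679 mg/L.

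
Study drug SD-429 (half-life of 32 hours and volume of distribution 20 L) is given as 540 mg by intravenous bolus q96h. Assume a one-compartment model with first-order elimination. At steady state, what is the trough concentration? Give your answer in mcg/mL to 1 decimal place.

3.9 mcg/mL

τ = 96 h = 3 half-lives, so f = (1/2)^3 = 0.125.
Accumulation ratio R = 1/(1 − f) = 1/0.875 = 8/7.
Single-dose peak C₀ = D/Vd = 540/20 = 27 mcg/mL.
Steady-state peak Cmax,ss = C₀·R = 27 × 8/7 ≈ 30.857 mcg/mL.
Steady-state trough Cmin,ss = Cmax,ss·f ≈ 30.857 × 0.125 ≈ 3.857 mcg/mL.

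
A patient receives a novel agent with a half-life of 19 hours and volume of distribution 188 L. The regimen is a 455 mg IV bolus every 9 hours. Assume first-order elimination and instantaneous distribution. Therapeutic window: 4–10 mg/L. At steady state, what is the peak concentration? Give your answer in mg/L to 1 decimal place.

8.6 mg/L

k = ln2/t½ = ln2/19 ≈ 0.036481 h⁻¹; fraction remaining f = e^(−kτ) = e^(−0.036481×9) ≈ 0.7201.
At steady state, accumulation factor R = 1/(1 − e^(−kτ)) ≈ 3.5727.
Single-dose peak C₀ = D/Vd = 455/188 ≈ 2.420 mg/L.
Steady-state peak Cmax,ss = C₀·R ≈ 2.420 × 3.5727 ≈ 8.646 mg/L.
Peak 8.6 mg/L vs MTC 10 mg/L: below toxic threshold.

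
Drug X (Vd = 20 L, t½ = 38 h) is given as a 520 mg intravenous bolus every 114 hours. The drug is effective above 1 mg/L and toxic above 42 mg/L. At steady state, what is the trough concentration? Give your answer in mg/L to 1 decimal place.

τ = 114 h = 3 half-lives, so f = (1/2)^3 = 0.125.
Accumulation ratio R = 1/(1 − f) = 1/0.875 = 8/7.
Single-dose peak C₀ = D/Vd = 520/20 = 26 mg/L.
Steady-state peak Cmax,ss = C₀·R = 26 × 8/7 ≈ 29.714 mg/L.
Steady-state trough Cmin,ss = Cmax,ss·f ≈ 29.714 × 0.125 ≈ 3.714 mg/L.
Trough 3.7 mg/L vs MEC 1 mg/L: adequate.

3.7 mg/L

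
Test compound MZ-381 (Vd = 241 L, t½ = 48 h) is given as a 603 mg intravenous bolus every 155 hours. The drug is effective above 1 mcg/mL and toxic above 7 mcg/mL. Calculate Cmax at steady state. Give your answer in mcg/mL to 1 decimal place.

2.8 mcg/mL

k = ln2/t½ = ln2/48 ≈ 0.014441 h⁻¹; fraction remaining f = e^(−kτ) = e^(−0.014441×155) ≈ 0.1066.
Accumulation ratio R = 1/(1 − f) ≈ 1/0.8934 ≈ 1.1193.
Single-dose peak C₀ = D/Vd = 603/241 ≈ 2.502 mcg/mL.
Steady-state peak Cmax,ss = C₀·R ≈ 2.502 × 1.1193 ≈ 2.800 mcg/mL.
Peak 2.8 mcg/mL vs MTC 7 mcg/mL: below toxic threshold.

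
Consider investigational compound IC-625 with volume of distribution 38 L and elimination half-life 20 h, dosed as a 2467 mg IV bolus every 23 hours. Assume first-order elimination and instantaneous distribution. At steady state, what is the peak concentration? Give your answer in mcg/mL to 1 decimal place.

Over one 23-h interval, 23/20 ≈ 1.15 half-lives elapse, leaving f ≈ 0.4506 of each dose.
At steady state, accumulation factor R = 1/(1 − e^(−kτ)) ≈ 1.8202.
Each bolus raises the concentration by D/Vd = 2467/38 ≈ 64.921 mcg/mL.
Steady-state peak Cmax,ss = C₀·R ≈ 64.921 × 1.8202 ≈ 118.169 mcg/mL.

118.2 mcg/mL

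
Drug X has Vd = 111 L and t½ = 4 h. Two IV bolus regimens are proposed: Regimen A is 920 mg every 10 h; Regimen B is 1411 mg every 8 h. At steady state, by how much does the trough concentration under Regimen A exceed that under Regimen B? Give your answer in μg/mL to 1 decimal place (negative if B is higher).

Regimen A: f = (1/2)^(10/4) ≈ 0.1768; Cmin,ss = (920/111)·f/(1−f) ≈ 1.780 μg/mL.
Regimen B: f = (1/2)^(8/4) ≈ 0.2500; Cmin,ss = (1411/111)·f/(1−f) ≈ 4.237 μg/mL.
Difference ≈ 1.780 − 4.237 ≈ -2.457 μg/mL.

-2.5 μg/mL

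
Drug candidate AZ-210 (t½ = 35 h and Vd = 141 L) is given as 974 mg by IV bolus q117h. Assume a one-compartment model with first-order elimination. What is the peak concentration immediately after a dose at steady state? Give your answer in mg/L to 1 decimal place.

7.7 mg/L

τ/t½ = 117/35 ≈ 3.3429, so fraction remaining f = (1/2)^(117/35) ≈ 0.0986.
Accumulation ratio R = 1/(1 − f) ≈ 1/0.9014 ≈ 1.1094.
Each bolus raises the concentration by D/Vd = 974/141 ≈ 6.908 mg/L.
Steady-state peak Cmax,ss = C₀·R ≈ 6.908 × 1.1094 ≈ 7.664 mg/L.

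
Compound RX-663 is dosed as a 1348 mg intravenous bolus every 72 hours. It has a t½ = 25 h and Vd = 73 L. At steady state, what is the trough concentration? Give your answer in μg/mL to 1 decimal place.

Over one 72-h interval, 72/25 ≈ 2.88 half-lives elapse, leaving f ≈ 0.1358 of each dose.
Single-dose peak C₀ = D/Vd = 1348/73 ≈ 18.466 μg/mL.
Steady-state trough Cmin,ss = C₀·f/(1−f) ≈ 18.466 × 0.1358/0.8642 ≈ 2.902 μg/mL.

2.9 μg/mL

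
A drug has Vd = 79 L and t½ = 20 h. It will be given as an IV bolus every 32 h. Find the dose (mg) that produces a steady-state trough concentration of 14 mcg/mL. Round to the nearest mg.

2247 mg

τ/t½ = 32/20 ≈ 1.6, so f = (1/2)^(32/20) ≈ 0.329877.
Cmin,ss = (D/Vd)·f/(1−f), so D = Cmin,ss·Vd·(1−f)/f.
D = 14 × 79 × (1−f)/f ≈ 14 × 79 × 2.03143 ≈ 2246.76 mg.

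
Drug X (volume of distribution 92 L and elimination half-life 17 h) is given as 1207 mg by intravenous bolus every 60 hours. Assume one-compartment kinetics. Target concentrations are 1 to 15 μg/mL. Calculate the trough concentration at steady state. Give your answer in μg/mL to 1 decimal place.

k = ln2/t½ = ln2/17 ≈ 0.040773 h⁻¹; fraction remaining f = e^(−kτ) = e^(−0.040773×60) ≈ 0.0866.
Accumulation ratio R = 1/(1 − f) ≈ 1/0.9134 ≈ 1.0948.
Each bolus raises the concentration by D/Vd = 1207/92 ≈ 13.120 μg/mL.
Steady-state peak Cmax,ss = C₀·R ≈ 13.120 × 1.0948 ≈ 14.364 μg/mL.
One interval later, Cmin,ss = Cmax,ss·e^(−kτ) ≈ 14.364 × 0.0866 ≈ 1.244 μg/mL.
Trough 1.2 μg/mL vs MEC 1 μg/mL: adequate.

1.2 μg/mL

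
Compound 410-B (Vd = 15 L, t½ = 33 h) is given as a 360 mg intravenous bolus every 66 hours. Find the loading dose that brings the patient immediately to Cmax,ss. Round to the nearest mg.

480 mg

f = (1/2)^(66/33) ≈ 0.250000; accumulation ratio R = 1/(1−f) ≈ 1.33333.
Loading dose to hit Cmax,ss on first dose: D_load = D_maint·R ≈ 360 × 1.33333 ≈ 480.00 mg.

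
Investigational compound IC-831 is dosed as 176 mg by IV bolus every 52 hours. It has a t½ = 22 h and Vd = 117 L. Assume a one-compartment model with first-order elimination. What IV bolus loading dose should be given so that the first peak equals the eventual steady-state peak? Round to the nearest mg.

218 mg

f = (1/2)^(52/22) ≈ 0.194301; accumulation ratio R = 1/(1−f) ≈ 1.24116.
Loading dose to hit Cmax,ss on first dose: D_load = D_maint·R ≈ 176 × 1.24116 ≈ 218.44 mg.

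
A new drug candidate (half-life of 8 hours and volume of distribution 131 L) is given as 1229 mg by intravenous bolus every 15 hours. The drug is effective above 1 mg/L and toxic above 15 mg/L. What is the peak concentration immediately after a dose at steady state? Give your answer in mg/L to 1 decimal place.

12.9 mg/L

Over one 15-h interval, 15/8 ≈ 1.875 half-lives elapse, leaving f ≈ 0.2726 of each dose.
At steady state, accumulation factor R = 1/(1 − e^(−kτ)) ≈ 1.3748.
Single-dose peak C₀ = D/Vd = 1229/131 ≈ 9.382 mg/L.
Steady-state peak Cmax,ss = C₀·R ≈ 9.382 × 1.3748 ≈ 12.898 mg/L.
Peak 12.9 mg/L vs MTC 15 mg/L: below toxic threshold.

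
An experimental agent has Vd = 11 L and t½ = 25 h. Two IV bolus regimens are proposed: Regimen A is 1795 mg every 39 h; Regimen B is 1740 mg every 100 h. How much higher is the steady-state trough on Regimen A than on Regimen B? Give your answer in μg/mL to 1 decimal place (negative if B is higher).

73.2 μg/mL

Regimen A: f = (1/2)^(39/25) ≈ 0.3392; Cmin,ss = (1795/11)·f/(1−f) ≈ 83.764 μg/mL.
Regimen B: f = (1/2)^(100/25) ≈ 0.0625; Cmin,ss = (1740/11)·f/(1−f) ≈ 10.545 μg/mL.
Difference ≈ 83.764 − 10.545 ≈ 73.219 μg/mL.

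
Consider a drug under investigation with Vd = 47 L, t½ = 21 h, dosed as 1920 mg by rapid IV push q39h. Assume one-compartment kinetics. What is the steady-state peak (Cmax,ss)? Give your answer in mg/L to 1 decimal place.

k = ln2/t½ = ln2/21 ≈ 0.033007 h⁻¹; fraction remaining f = e^(−kτ) = e^(−0.033007×39) ≈ 0.2760.
At steady state, accumulation factor R = 1/(1 − e^(−kτ)) ≈ 1.3812.
Single-dose peak C₀ = D/Vd = 1920/47 ≈ 40.851 mg/L.
Steady-state peak Cmax,ss = C₀·R ≈ 40.851 × 1.3812 ≈ 56.423 mg/L.

56.4 mg/L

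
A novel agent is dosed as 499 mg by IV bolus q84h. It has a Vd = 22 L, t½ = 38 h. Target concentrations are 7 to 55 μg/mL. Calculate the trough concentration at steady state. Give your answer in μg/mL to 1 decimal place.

6.3 μg/mL

Over one 84-h interval, 84/38 ≈ 2.2105 half-lives elapse, leaving f ≈ 0.2161 of each dose.
At steady state, accumulation factor R = 1/(1 − e^(−kτ)) ≈ 1.2757.
Each bolus raises the concentration by D/Vd = 499/22 ≈ 22.682 μg/mL.
Steady-state peak Cmax,ss = C₀·R ≈ 22.682 × 1.2757 ≈ 28.935 μg/mL.
Steady-state trough Cmin,ss = Cmax,ss·f ≈ 28.935 × 0.2161 ≈ 6.253 μg/mL.
Trough 6.3 μg/mL vs MEC 7 μg/mL: subtherapeutic.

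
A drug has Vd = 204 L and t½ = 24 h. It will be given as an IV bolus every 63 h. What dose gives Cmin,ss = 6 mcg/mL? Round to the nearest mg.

6327 mg

τ/t½ = 63/24 ≈ 2.625, so f = (1/2)^(63/24) ≈ 0.162105.
Cmin,ss = (D/Vd)·f/(1−f), so D = Cmin,ss·Vd·(1−f)/f.
D = 6 × 204 × (1−f)/f ≈ 6 × 204 × 5.16884 ≈ 6326.66 mg.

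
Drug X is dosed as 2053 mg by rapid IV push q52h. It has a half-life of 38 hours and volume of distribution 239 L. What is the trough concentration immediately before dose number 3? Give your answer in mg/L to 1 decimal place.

4.6 mg/L

f = (1/2)^(τ/t½) = (1/2)^(52/38) ≈ 0.3873.
C₀ = D/Vd = 2053/239 ≈ 8.590 mg/L.
Before the 3rd dose, 2 doses have been given. Superposition: Cmin = C₀·(f + f²).
≈ 8.590 × (0.3873 + 0.1500) ≈ 8.590 × 0.5373 ≈ 4.615 mg/L.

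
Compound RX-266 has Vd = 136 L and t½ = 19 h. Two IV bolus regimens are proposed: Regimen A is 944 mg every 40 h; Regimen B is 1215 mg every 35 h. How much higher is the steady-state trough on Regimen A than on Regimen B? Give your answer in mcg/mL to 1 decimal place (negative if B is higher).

Regimen A: f = (1/2)^(40/19) ≈ 0.2324; Cmin,ss = (944/136)·f/(1−f) ≈ 2.102 mcg/mL.
Regimen B: f = (1/2)^(35/19) ≈ 0.2789; Cmin,ss = (1215/136)·f/(1−f) ≈ 3.455 mcg/mL.
Difference ≈ 2.102 − 3.455 ≈ -1.353 mcg/mL.

-1.4 mcg/mL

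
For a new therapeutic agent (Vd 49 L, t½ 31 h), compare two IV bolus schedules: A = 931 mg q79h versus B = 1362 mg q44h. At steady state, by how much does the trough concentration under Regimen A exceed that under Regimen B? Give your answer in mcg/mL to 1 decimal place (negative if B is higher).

-12.7 mcg/mL

Regimen A: f = (1/2)^(79/31) ≈ 0.1709; Cmin,ss = (931/49)·f/(1−f) ≈ 3.916 mcg/mL.
Regimen B: f = (1/2)^(44/31) ≈ 0.3739; Cmin,ss = (1362/49)·f/(1−f) ≈ 16.599 mcg/mL.
Difference ≈ 3.916 − 16.599 ≈ -12.683 mcg/mL.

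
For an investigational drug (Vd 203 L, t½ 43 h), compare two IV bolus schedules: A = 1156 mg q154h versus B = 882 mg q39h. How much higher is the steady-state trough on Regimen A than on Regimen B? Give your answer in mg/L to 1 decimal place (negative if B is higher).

-4.4 mg/L

Regimen A: f = (1/2)^(154/43) ≈ 0.0835; Cmin,ss = (1156/203)·f/(1−f) ≈ 0.519 mg/L.
Regimen B: f = (1/2)^(39/43) ≈ 0.5333; Cmin,ss = (882/203)·f/(1−f) ≈ 4.965 mg/L.
Difference ≈ 0.519 − 4.965 ≈ -4.446 mg/L.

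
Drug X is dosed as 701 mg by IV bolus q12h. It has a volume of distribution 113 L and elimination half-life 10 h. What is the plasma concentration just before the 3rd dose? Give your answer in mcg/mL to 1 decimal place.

3.9 mcg/mL

f = (1/2)^(τ/t½) = (1/2)^(12/10) ≈ 0.4353.
C₀ = D/Vd = 701/113 ≈ 6.204 mcg/mL.
Before the 3rd dose, 2 doses have been given. Superposition: Cmin = C₀·(f + f²).
≈ 6.204 × (0.4353 + 0.1895) ≈ 6.204 × 0.6248 ≈ 3.876 mcg/mL.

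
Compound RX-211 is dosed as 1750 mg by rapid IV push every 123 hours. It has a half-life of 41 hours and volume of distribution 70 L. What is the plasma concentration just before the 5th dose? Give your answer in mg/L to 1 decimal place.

f = (1/2)^(τ/t½) = (1/2)^(123/41) ≈ 0.1250.
C₀ = D/Vd = 1750/70 ≈ 25.000 mg/L.
Before the 5th dose, 4 doses have been given. Superposition: Cmin = C₀·(f + f² + … + f^4).
≈ 25.000 × (0.1250 + 0.0156 + 0.0020 + 0.0002) ≈ 25.000 × 0.1428 ≈ 3.570 mg/L.

3.6 mg/L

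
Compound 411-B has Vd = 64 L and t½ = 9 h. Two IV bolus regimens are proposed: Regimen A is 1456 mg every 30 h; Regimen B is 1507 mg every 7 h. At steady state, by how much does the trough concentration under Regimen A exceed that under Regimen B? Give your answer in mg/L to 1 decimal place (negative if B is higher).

-30.5 mg/L

Regimen A: f = (1/2)^(30/9) ≈ 0.0992; Cmin,ss = (1456/64)·f/(1−f) ≈ 2.505 mg/L.
Regimen B: f = (1/2)^(7/9) ≈ 0.5833; Cmin,ss = (1507/64)·f/(1−f) ≈ 32.961 mg/L.
Difference ≈ 2.505 − 32.961 ≈ -30.456 mg/L.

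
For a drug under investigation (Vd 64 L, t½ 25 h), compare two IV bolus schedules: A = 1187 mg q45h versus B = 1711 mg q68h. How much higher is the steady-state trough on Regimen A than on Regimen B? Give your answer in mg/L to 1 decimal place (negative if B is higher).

Regimen A: f = (1/2)^(45/25) ≈ 0.2872; Cmin,ss = (1187/64)·f/(1−f) ≈ 7.473 mg/L.
Regimen B: f = (1/2)^(68/25) ≈ 0.1518; Cmin,ss = (1711/64)·f/(1−f) ≈ 4.785 mg/L.
Difference ≈ 7.473 − 4.785 ≈ 2.688 mg/L.

2.7 mg/L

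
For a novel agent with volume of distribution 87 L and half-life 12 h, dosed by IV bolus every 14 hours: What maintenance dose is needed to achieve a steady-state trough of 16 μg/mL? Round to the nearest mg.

1733 mg

τ/t½ = 14/12 ≈ 1.1667, so f = (1/2)^(14/12) ≈ 0.445449.
Cmin,ss = (D/Vd)·f/(1−f), so D = Cmin,ss·Vd·(1−f)/f.
D = 16 × 87 × (1−f)/f ≈ 16 × 87 × 1.24493 ≈ 1732.94 mg.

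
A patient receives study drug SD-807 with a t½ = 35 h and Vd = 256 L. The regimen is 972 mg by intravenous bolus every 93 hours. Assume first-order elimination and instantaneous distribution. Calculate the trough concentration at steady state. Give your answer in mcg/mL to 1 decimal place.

0.7 mcg/mL

τ/t½ = 93/35 ≈ 2.6571, so fraction remaining f = (1/2)^(93/35) ≈ 0.1585.
At steady state, accumulation factor R = 1/(1 − e^(−kτ)) ≈ 1.1884.
Each bolus raises the concentration by D/Vd = 972/256 ≈ 3.797 mcg/mL.
Steady-state peak Cmax,ss = C₀·R ≈ 3.797 × 1.1884 ≈ 4.512 mcg/mL.
One interval later, Cmin,ss = Cmax,ss·e^(−kτ) ≈ 4.512 × 0.1585 ≈ 0.715 mcg/mL.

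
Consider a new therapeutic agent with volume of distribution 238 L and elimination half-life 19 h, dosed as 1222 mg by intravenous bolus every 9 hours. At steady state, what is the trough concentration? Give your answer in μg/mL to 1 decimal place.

k = ln2/t½ = ln2/19 ≈ 0.036481 h⁻¹; fraction remaining f = e^(−kτ) = e^(−0.036481×9) ≈ 0.7201.
Single-dose peak C₀ = D/Vd = 1222/238 ≈ 5.134 μg/mL.
Steady-state trough Cmin,ss = C₀·f/(1−f) ≈ 5.134 × 0.7201/0.2799 ≈ 13.208 μg/mL.

13.2 μg/mL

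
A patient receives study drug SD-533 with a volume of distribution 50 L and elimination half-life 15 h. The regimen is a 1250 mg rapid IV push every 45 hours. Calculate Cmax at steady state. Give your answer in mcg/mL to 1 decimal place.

The dosing interval is 3 half-lives, so f = 2^(−3) = 0.125.
At steady state, R = 1/(1 − 0.125) = 8/7.
Single-dose peak C₀ = D/Vd = 1250/50 = 25 mcg/mL.
Steady-state peak Cmax,ss = C₀·R = 25 × 8/7 ≈ 28.571 mcg/mL.

28.6 mcg/mL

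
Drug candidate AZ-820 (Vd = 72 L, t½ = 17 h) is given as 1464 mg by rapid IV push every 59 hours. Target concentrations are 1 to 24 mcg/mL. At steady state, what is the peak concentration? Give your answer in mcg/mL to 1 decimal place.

22.3 mcg/mL

τ/t½ = 59/17 ≈ 3.4706, so fraction remaining f = (1/2)^(59/17) ≈ 0.0902.
At steady state, accumulation factor R = 1/(1 − e^(−kτ)) ≈ 1.0991.
Each bolus raises the concentration by D/Vd = 1464/72 ≈ 20.333 mcg/mL.
Steady-state peak Cmax,ss = C₀·R ≈ 20.333 × 1.0991 ≈ 22.348 mcg/mL.
Peak 22.3 mcg/mL vs MTC 24 mcg/mL: below toxic threshold.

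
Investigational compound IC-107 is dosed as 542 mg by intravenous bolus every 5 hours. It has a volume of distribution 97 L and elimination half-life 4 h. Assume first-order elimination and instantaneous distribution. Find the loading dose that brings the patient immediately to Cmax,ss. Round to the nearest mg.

935 mg

f = (1/2)^(5/4) ≈ 0.420448; accumulation ratio R = 1/(1−f) ≈ 1.72547.
Loading dose to hit Cmax,ss on first dose: D_load = D_maint·R ≈ 542 × 1.72547 ≈ 935.20 mg.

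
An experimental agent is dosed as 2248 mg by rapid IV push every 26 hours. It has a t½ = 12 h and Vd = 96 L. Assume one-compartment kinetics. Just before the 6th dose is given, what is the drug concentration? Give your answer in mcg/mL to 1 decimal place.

f = (1/2)^(τ/t½) = (1/2)^(26/12) ≈ 0.2227.
C₀ = D/Vd = 2248/96 ≈ 23.417 mcg/mL.
Before the 6th dose, 5 doses have been given. Superposition: Cmin = C₀·(f + f² + … + f^5).
≈ 23.417 × (0.2227 + 0.0496 + 0.0110 + 0.0025 + 0.0005) ≈ 23.417 × 0.2863 ≈ 6.704 mcg/mL.

6.7 mcg/mL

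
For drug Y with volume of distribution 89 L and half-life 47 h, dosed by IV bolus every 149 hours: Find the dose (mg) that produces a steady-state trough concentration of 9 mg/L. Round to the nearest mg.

6409 mg

τ/t½ = 149/47 ≈ 3.1702, so f = (1/2)^(149/47) ≈ 0.111089.
Cmin,ss = (D/Vd)·f/(1−f), so D = Cmin,ss·Vd·(1−f)/f.
D = 9 × 89 × (1−f)/f ≈ 9 × 89 × 8.00179 ≈ 6409.43 mg.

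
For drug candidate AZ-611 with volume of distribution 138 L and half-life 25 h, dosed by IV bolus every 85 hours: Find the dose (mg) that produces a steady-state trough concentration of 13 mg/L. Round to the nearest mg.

17144 mg

τ/t½ = 85/25 ≈ 3.4, so f = (1/2)^(85/25) ≈ 0.094732.
Cmin,ss = (D/Vd)·f/(1−f), so D = Cmin,ss·Vd·(1−f)/f.
D = 13 × 138 × (1−f)/f ≈ 13 × 138 × 9.55610 ≈ 17143.64 mg.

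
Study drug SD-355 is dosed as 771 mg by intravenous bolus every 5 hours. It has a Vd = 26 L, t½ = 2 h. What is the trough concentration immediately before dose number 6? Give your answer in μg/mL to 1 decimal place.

f = (1/2)^(τ/t½) = (1/2)^(5/2) ≈ 0.1768.
C₀ = D/Vd = 771/26 ≈ 29.654 μg/mL.
Before the 6th dose, 5 doses have been given. Superposition: Cmin = C₀·(f + f² + … + f^5).
≈ 29.654 × (0.1768 + 0.0313 + 0.0055 + 0.0010 + 0.0002) ≈ 29.654 × 0.2148 ≈ 6.370 μg/mL.

6.4 μg/mL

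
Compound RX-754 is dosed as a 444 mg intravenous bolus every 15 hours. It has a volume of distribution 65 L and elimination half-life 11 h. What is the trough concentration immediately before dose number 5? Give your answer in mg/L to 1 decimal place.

f = (1/2)^(τ/t½) = (1/2)^(15/11) ≈ 0.3886.
C₀ = D/Vd = 444/65 ≈ 6.831 mg/L.
Before the 5th dose, 4 doses have been given. Superposition: Cmin = C₀·(f + f² + … + f^4).
≈ 6.831 × (0.3886 + 0.1510 + 0.0587 + 0.0228) ≈ 6.831 × 0.6211 ≈ 4.243 mg/L.

4.2 mg/L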